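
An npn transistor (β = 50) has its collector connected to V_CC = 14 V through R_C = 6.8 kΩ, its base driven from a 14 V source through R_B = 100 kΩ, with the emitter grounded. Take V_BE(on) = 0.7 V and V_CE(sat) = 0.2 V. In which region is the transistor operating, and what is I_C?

Assume active: I_B = (14 − 0.7)/100 = 0.133 mA, giving I_C = β·I_B = 6.65 mA.
But then V_CE = 14 − 6.65×6.8 = -31.2 V < V_CE(sat) = 0.2 V — impossible in the active region.
So the transistor is saturated. With V_CE = 0.2 V, I_C = (V_CC − 0.2)/R_C = 13.8/6.8 = 2.03 mA.
Check: β·I_B = 6.65 mA > I_C = 2.03 mA, confirming saturation.

saturation; I_C ≈ 2 mA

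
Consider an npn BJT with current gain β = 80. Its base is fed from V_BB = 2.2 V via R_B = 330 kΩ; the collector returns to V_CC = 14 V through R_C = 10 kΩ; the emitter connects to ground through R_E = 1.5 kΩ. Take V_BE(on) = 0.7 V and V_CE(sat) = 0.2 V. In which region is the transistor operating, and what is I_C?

Assume active. Base-emitter loop: I_B = (V_BB − V_BE)/(R_B + (β+1)R_E) = (2.2 − 0.7)/(330 + 81×1.5) = 0.00332 mA.
I_C = β·I_B = 80×0.00332 = 0.266 mA.
V_CE = V_CC − I_C·R_C − I_E·R_E = 14 − 0.266×10 − 0.269×1.5 = 10.9 V > V_CE(sat), so the active-region assumption holds.

active; I_C ≈ 0.27 mA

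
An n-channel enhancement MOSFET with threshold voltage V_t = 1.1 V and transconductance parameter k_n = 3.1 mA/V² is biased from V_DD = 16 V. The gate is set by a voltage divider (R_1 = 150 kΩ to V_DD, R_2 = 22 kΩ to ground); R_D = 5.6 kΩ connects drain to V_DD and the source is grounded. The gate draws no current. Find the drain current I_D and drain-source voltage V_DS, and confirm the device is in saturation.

I_D ≈ 1.4 mA, V_DS ≈ 8.2 V

V_G = V_DD·R_2/(R_1+R_2) = 16×22/172 = 2.05 V. With the source grounded, V_GS = V_G = 2.05 V.
Assume saturation: I_D = (k_n/2)(V_GS − V_t)² = (3.1/2)×(2.05 − 1.1)² = 1.55×0.947² = 1.39 mA.
V_DS = V_DD − I_D·R_D = 16 − 1.39×5.6 = 8.22 V.
Saturation requires V_DS ≥ V_GS − V_t = 0.947 V; 8.22 ≥ 0.947 ✓.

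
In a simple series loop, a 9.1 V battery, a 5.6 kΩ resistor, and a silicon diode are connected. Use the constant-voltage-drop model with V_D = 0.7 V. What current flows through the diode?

I ≈ 1.5 mA

KVL around the loop: 9.1 = V_D + I·R = 0.7 + I × 5.6 kΩ.
So I = (9.1 − 0.7) / 5.6 kΩ = 8.4 / 5.6 = 1.5 mA.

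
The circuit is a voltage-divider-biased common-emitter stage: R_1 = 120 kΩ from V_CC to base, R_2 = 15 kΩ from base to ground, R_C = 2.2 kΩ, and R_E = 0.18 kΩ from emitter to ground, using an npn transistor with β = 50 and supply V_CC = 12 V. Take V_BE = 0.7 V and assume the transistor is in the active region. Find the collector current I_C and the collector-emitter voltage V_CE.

I_C ≈ 1.4 mA, V_CE ≈ 8.6 V

Thevenize the base divider: V_Th = V_CC·R_2/(R_1+R_2) = 12×15/135 = 1.33 V, R_Th = R_1‖R_2 = 13.3 kΩ.
Base-emitter loop: V_Th = I_B·R_Th + V_BE + (β+1)I_B·R_E, so I_B = (1.33 − 0.7) / (13.3 + 51×0.18) = 0.0281 mA.
I_C = β·I_B = 50×0.0281 = 1.41 mA, and I_E = (β+1)I_B = 1.43 mA.
V_CE = V_CC − I_C·R_C − I_E·R_E = 12 − 1.41×2.2 − 1.43×0.18 = 8.65 V.
V_CE = 8.65 V > 0.2 V confirms active-region operation.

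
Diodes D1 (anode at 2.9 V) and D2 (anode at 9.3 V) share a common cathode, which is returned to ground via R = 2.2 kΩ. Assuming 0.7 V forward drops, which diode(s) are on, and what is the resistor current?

Only D2 conducts; I_R ≈ 3.9 mA

Assume both conduct. Then node N would need to be at both 2.9−0.7 = 2.2 V and 9.3−0.7 = 8.6 V, which is impossible.
Assume only D2 conducts: V_N = 9.3 − 0.7 = 8.6 V, so I_R = 8.6/2.2 = 3.91 mA.
Check D1: its anode-to-cathode voltage is 2.9 − 8.6 = -5.7 V < 0.7 V, so it is off. The assumption is consistent.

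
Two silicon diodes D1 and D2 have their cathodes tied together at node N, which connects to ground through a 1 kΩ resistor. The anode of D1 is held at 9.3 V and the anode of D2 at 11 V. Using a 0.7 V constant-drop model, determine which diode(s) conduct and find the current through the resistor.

Assume both conduct. Then node N would need to be at both 9.3−0.7 = 8.6 V and 11−0.7 = 10.3 V, which is impossible.
Assume only D2 conducts: V_N = 11 − 0.7 = 10.3 V, so I_R = 10.3/1 = 10.3 mA.
Check D1: its anode-to-cathode voltage is 9.3 − 10.3 = -1 V < 0.7 V, so it is off. The assumption is consistent.

Only D2 conducts; I_R ≈ 10 mA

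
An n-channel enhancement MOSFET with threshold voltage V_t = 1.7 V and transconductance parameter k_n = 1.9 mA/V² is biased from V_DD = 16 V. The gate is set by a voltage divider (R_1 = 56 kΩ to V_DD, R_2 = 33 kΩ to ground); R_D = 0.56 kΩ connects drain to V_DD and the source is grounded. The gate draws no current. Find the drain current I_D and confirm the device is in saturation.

I_D ≈ 17 mA

V_G = V_DD·R_2/(R_1+R_2) = 16×33/89 = 5.93 V. With the source grounded, V_GS = V_G = 5.93 V.
Assume saturation: I_D = (k_n/2)(V_GS − V_t)² = (1.9/2)×(5.93 − 1.7)² = 0.95×4.23² = 17 mA.
V_DS = V_DD − I_D·R_D = 16 − 17×0.56 = 6.47 V.
Saturation requires V_DS ≥ V_GS − V_t = 4.23 V; 6.47 ≥ 4.23 ✓.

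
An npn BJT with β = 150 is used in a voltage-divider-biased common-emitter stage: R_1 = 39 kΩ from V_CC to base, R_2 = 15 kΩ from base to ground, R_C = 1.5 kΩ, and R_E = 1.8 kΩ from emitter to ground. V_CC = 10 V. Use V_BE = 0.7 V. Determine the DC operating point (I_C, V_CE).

I_C ≈ 1.1 mA, V_CE ≈ 6.3 V

Thevenize the base divider: V_Th = V_CC·R_2/(R_1+R_2) = 10×15/54 = 2.78 V, R_Th = R_1‖R_2 = 10.8 kΩ.
Base-emitter loop: V_Th = I_B·R_Th + V_BE + (β+1)I_B·R_E, so I_B = (2.78 − 0.7) / (10.8 + 151×1.8) = 0.00735 mA.
I_C = β·I_B = 150×0.00735 = 1.1 mA, and I_E = (β+1)I_B = 1.11 mA.
V_CE = V_CC − I_C·R_C − I_E·R_E = 10 − 1.1×1.5 − 1.11×1.8 = 6.35 V.
V_CE = 6.35 V > 0.2 V confirms active-region operation.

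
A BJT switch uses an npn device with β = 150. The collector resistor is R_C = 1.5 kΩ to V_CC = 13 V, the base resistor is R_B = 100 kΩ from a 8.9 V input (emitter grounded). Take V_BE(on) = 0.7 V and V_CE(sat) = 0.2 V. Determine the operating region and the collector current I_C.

Assume active: I_B = (8.9 − 0.7)/100 = 0.082 mA, giving I_C = β·I_B = 12.3 mA.
But then V_CE = 13 − 12.3×1.5 = -5.45 V < V_CE(sat) = 0.2 V — impossible in the active region.
So the transistor is saturated. With V_CE = 0.2 V, I_C = (V_CC − 0.2)/R_C = 12.8/1.5 = 8.53 mA.
Check: β·I_B = 12.3 mA > I_C = 8.53 mA, confirming saturation.

saturation; I_C ≈ 8.5 mA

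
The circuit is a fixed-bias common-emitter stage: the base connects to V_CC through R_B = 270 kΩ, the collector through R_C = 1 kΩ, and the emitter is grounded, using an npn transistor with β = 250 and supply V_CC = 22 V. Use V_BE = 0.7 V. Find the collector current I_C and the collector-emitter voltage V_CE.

I_C ≈ 20 mA, V_CE ≈ 2.3 V

Base loop: V_CC = I_B·R_B + V_BE, so I_B = (22 − 0.7)/270 kΩ = 0.0789 mA.
In the active region I_C = β·I_B = 250 × 0.0789 = 19.7 mA.
Collector loop: V_CE = V_CC − I_C·R_C = 22 − 19.7×1 = 2.28 V.
Since V_CE = 2.28 V > V_CE(sat) ≈ 0.2 V, the transistor is in the active region as assumed.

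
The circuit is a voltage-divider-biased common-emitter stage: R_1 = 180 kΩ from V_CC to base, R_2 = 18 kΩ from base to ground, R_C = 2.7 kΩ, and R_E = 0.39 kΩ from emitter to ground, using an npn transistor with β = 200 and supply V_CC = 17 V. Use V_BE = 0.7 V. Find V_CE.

Thevenize the base divider: V_Th = V_CC·R_2/(R_1+R_2) = 17×18/198 = 1.55 V, R_Th = R_1‖R_2 = 16.4 kΩ.
Base-emitter loop: V_Th = I_B·R_Th + V_BE + (β+1)I_B·R_E, so I_B = (1.55 − 0.7) / (16.4 + 201×0.39) = 0.00892 mA.
I_C = β·I_B = 200×0.00892 = 1.78 mA, and I_E = (β+1)I_B = 1.79 mA.
V_CE = V_CC − I_C·R_C − I_E·R_E = 17 − 1.78×2.7 − 1.79×0.39 = 11.5 V.
V_CE = 11.5 V > 0.2 V confirms active-region operation.

V_CE ≈ 11 V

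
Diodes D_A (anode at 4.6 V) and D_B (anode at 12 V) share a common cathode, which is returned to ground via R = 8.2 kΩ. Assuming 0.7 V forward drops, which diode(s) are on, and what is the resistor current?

Only D_B conducts; I_R ≈ 1.4 mA

Assume both conduct. Then node N would need to be at both 4.6−0.7 = 3.9 V and 12−0.7 = 11.3 V, which is impossible.
Assume only D_B conducts: V_N = 12 − 0.7 = 11.3 V, so I_R = 11.3/8.2 = 1.38 mA.
Check D_A: its anode-to-cathode voltage is 4.6 − 11.3 = -6.7 V < 0.7 V, so it is off. The assumption is consistent.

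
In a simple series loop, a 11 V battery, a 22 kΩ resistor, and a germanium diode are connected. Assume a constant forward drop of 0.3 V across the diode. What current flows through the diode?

I ≈ 0.49 mA

KVL around the loop: 11 = V_D + I·R = 0.3 + I × 22 kΩ.
So I = (11 − 0.3) / 22 kΩ = 10.7 / 22 = 0.486 mA.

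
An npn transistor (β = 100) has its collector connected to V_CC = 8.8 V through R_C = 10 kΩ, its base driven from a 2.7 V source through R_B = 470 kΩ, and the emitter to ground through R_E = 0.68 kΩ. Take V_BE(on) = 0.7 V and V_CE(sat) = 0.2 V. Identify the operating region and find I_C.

active; I_C ≈ 0.37 mA

Assume active. Base-emitter loop: I_B = (V_BB − V_BE)/(R_B + (β+1)R_E) = (2.7 − 0.7)/(470 + 101×0.68) = 0.00371 mA.
I_C = β·I_B = 100×0.00371 = 0.371 mA.
V_CE = V_CC − I_C·R_C − I_E·R_E = 8.8 − 0.371×10 − 0.375×0.68 = 4.83 V > V_CE(sat), so the active-region assumption holds.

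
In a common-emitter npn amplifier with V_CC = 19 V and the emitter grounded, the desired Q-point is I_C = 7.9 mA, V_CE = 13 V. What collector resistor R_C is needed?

Collector loop: V_CC = I_C·R_C + V_CE.
R_C = (V_CC − V_CE)/I_C = (19 − 13)/7.9 = 0.759 kΩ.

R_C ≈ 0.76 kΩ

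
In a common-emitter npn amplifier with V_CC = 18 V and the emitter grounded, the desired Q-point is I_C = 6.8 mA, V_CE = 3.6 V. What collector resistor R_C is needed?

Collector loop: V_CC = I_C·R_C + V_CE.
R_C = (V_CC − V_CE)/I_C = (18 − 3.6)/6.8 = 2.12 kΩ.

R_C ≈ 2.1 kΩ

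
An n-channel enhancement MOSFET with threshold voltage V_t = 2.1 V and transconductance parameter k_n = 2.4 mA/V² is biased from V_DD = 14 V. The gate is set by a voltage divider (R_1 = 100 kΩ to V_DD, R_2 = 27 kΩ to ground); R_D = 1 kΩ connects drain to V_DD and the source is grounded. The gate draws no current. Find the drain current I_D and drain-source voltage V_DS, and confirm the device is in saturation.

I_D ≈ 0.92 mA, V_DS ≈ 13 V

V_G = V_DD·R_2/(R_1+R_2) = 14×27/127 = 2.98 V. With the source grounded, V_GS = V_G = 2.98 V.
Assume saturation: I_D = (k_n/2)(V_GS − V_t)² = (2.4/2)×(2.98 − 2.1)² = 1.2×0.876² = 0.922 mA.
V_DS = V_DD − I_D·R_D = 14 − 0.922×1 = 13.1 V.
Saturation requires V_DS ≥ V_GS − V_t = 0.876 V; 13.1 ≥ 0.876 ✓.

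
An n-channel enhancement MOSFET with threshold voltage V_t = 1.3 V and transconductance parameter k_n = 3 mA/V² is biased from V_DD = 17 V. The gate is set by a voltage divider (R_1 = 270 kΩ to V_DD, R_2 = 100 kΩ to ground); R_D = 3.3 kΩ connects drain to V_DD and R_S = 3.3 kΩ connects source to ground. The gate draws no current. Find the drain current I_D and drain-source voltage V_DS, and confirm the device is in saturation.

I_D ≈ 0.78 mA, V_DS ≈ 12 V

V_G = V_DD·R_2/(R_1+R_2) = 17×100/370 = 4.59 V.
Assume saturation: I_D = (k_n/2)(V_GS − V_t)² with V_GS = V_G − I_D·R_S = 4.59 − 3.3·I_D.
Substituting gives 16.3·I_D² − 33.6·I_D + 16.3 = 0, with roots I_D = 0.78 or 1.28 mA.
The root I_D = 1.28 mA gives V_GS = 0.377 V ≤ V_t, so take I_D = 0.78 mA.
Then V_GS = 2.02 V and V_DS = V_DD − I_D(R_D+R_S) = 17 − 0.78×6.6 = 11.9 V.
Saturation requires V_DS ≥ V_GS − V_t = 0.721 V; 11.9 ≥ 0.721 ✓.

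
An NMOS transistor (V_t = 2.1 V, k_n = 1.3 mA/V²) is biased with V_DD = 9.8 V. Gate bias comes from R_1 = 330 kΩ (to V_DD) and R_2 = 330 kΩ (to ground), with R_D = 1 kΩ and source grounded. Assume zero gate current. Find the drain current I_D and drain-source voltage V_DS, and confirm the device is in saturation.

V_G = V_DD·R_2/(R_1+R_2) = 9.8×330/660 = 4.9 V. With the source grounded, V_GS = V_G = 4.9 V.
Assume saturation: I_D = (k_n/2)(V_GS − V_t)² = (1.3/2)×(4.9 − 2.1)² = 0.65×2.8² = 5.1 mA.
V_DS = V_DD − I_D·R_D = 9.8 − 5.1×1 = 4.7 V.
Saturation requires V_DS ≥ V_GS − V_t = 2.8 V; 4.7 ≥ 2.8 ✓.

I_D ≈ 5.1 mA, V_DS ≈ 4.7 V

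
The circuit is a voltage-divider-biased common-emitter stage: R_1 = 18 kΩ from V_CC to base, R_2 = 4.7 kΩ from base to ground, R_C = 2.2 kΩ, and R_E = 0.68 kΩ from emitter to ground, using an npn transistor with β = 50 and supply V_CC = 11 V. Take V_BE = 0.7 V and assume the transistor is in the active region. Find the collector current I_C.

Thevenize the base divider: V_Th = V_CC·R_2/(R_1+R_2) = 11×4.7/22.7 = 2.28 V, R_Th = R_1‖R_2 = 3.73 kΩ.
Base-emitter loop: V_Th = I_B·R_Th + V_BE + (β+1)I_B·R_E, so I_B = (2.28 − 0.7) / (3.73 + 51×0.68) = 0.0411 mA.
I_C = β·I_B = 50×0.0411 = 2.05 mA, and I_E = (β+1)I_B = 2.09 mA.
V_CE = V_CC − I_C·R_C − I_E·R_E = 11 − 2.05×2.2 − 2.09×0.68 = 5.06 V.
V_CE = 5.06 V > 0.2 V confirms active-region operation.

I_C ≈ 2.1 mA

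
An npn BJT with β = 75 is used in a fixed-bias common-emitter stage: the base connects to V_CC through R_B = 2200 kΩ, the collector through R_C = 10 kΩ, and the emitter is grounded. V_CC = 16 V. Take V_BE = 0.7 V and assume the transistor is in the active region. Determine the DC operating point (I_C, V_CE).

Base loop: V_CC = I_B·R_B + V_BE, so I_B = (16 − 0.7)/2200 kΩ = 0.00695 mA.
In the active region I_C = β·I_B = 75 × 0.00695 = 0.522 mA.
Collector loop: V_CE = V_CC − I_C·R_C = 16 − 0.522×10 = 10.8 V.
Since V_CE = 10.8 V > V_CE(sat) ≈ 0.2 V, the transistor is in the active region as assumed.

I_C ≈ 0.52 mA, V_CE ≈ 11 V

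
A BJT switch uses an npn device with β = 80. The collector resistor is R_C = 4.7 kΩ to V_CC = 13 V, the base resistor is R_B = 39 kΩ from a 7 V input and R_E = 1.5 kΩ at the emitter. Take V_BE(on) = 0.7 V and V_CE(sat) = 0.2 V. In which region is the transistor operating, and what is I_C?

Assume active: I_B = (7 − 0.7)/(39 + 81×1.5) = 0.0393 mA, I_C = β·I_B = 3.14 mA.
Then V_CE = 13 − 3.14×4.7 − 3.18×1.5 = -6.53 V < 0.2 V — the active assumption fails.
Re-solve with V_CE = 0.2 V. KCL at the emitter: V_E/R_E = (V_BB−0.7−V_E)/R_B + (V_CC−0.2−V_E)/R_C, giving V_E = 3.19 V.
I_C = (V_CC − 0.2 − V_E)/R_C = (12.8 − 3.19)/4.7 = 2.05 mA.
Check: I_B = (6.3 − 3.19)/39 = 0.0798 mA, and β·I_B = 6.38 mA > I_C, confirming saturation.

saturation; I_C ≈ 2 mA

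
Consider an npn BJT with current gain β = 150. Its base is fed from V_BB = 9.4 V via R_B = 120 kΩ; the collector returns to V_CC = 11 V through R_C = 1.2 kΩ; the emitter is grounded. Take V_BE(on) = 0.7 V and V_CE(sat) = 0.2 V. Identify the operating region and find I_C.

Assume active: I_B = (9.4 − 0.7)/120 = 0.0725 mA, giving I_C = β·I_B = 10.9 mA.
But then V_CE = 11 − 10.9×1.2 = -2.05 V < V_CE(sat) = 0.2 V — impossible in the active region.
So the transistor is saturated. With V_CE = 0.2 V, I_C = (V_CC − 0.2)/R_C = 10.8/1.2 = 9 mA.
Check: β·I_B = 10.9 mA > I_C = 9 mA, confirming saturation.

saturation; I_C ≈ 9 mA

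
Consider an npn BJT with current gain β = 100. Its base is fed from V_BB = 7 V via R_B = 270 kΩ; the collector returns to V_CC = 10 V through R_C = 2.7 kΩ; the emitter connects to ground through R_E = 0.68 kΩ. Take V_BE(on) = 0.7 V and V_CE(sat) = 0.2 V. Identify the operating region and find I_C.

Assume active. Base-emitter loop: I_B = (V_BB − V_BE)/(R_B + (β+1)R_E) = (7 − 0.7)/(270 + 101×0.68) = 0.0186 mA.
I_C = β·I_B = 100×0.0186 = 1.86 mA.
V_CE = V_CC − I_C·R_C − I_E·R_E = 10 − 1.86×2.7 − 1.88×0.68 = 3.7 V > V_CE(sat), so the active-region assumption holds.

active; I_C ≈ 1.9 mA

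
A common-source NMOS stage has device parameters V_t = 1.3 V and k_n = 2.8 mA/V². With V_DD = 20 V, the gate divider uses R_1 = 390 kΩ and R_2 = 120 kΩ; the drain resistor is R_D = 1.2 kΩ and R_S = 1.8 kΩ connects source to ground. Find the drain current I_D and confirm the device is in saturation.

I_D ≈ 1.3 mA

V_G = V_DD·R_2/(R_1+R_2) = 20×120/510 = 4.71 V.
Assume saturation: I_D = (k_n/2)(V_GS − V_t)² with V_GS = V_G − I_D·R_S = 4.71 − 1.8·I_D.
Substituting gives 4.54·I_D² − 18.2·I_D + 16.2 = 0, with roots I_D = 1.35 or 2.66 mA.
The root I_D = 2.66 mA gives V_GS = -0.0778 V ≤ V_t, so take I_D = 1.35 mA.
Then V_GS = 2.28 V and V_DS = V_DD − I_D(R_D+R_S) = 20 − 1.35×3 = 16 V.
Saturation requires V_DS ≥ V_GS − V_t = 0.981 V; 16 ≥ 0.981 ✓.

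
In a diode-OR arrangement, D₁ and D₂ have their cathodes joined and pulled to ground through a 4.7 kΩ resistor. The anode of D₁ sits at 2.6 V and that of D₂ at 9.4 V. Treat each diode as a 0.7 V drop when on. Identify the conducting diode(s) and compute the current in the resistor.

Assume both conduct. Then node N would need to be at both 2.6−0.7 = 1.9 V and 9.4−0.7 = 8.7 V, which is impossible.
Assume only D₂ conducts: V_N = 9.4 − 0.7 = 8.7 V, so I_R = 8.7/4.7 = 1.85 mA.
Check D₁: its anode-to-cathode voltage is 2.6 − 8.7 = -6.1 V < 0.7 V, so it is off. The assumption is consistent.

Only D₂ conducts; I_R ≈ 1.9 mA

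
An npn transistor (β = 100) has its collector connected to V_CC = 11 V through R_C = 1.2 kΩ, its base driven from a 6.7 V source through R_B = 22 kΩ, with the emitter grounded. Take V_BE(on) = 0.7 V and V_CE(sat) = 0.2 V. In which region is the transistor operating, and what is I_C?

Assume active: I_B = (6.7 − 0.7)/22 = 0.273 mA, giving I_C = β·I_B = 27.3 mA.
But then V_CE = 11 − 27.3×1.2 = -21.7 V < V_CE(sat) = 0.2 V — impossible in the active region.
So the transistor is saturated. With V_CE = 0.2 V, I_C = (V_CC − 0.2)/R_C = 10.8/1.2 = 9 mA.
Check: β·I_B = 27.3 mA > I_C = 9 mA, confirming saturation.

saturation; I_C ≈ 9 mA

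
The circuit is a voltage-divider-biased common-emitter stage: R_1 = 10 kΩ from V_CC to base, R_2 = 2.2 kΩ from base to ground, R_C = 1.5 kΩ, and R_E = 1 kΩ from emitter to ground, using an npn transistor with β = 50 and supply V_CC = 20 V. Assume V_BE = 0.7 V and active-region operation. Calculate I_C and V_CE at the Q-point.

I_C ≈ 2.8 mA, V_CE ≈ 13 V

Thevenize the base divider: V_Th = V_CC·R_2/(R_1+R_2) = 20×2.2/12.2 = 3.61 V, R_Th = R_1‖R_2 = 1.8 kΩ.
Base-emitter loop: V_Th = I_B·R_Th + V_BE + (β+1)I_B·R_E, so I_B = (3.61 − 0.7) / (1.8 + 51×1) = 0.055 mA.
I_C = β·I_B = 50×0.055 = 2.75 mA, and I_E = (β+1)I_B = 2.81 mA.
V_CE = V_CC − I_C·R_C − I_E·R_E = 20 − 2.75×1.5 − 2.81×1 = 13.1 V.
V_CE = 13.1 V > 0.2 V confirms active-region operation.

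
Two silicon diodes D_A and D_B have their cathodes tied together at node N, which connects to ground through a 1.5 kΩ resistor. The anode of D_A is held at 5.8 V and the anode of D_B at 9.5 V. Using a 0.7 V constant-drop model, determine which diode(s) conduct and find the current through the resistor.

Assume both conduct. Then node N would need to be at both 5.8−0.7 = 5.1 V and 9.5−0.7 = 8.8 V, which is impossible.
Assume only D_B conducts: V_N = 9.5 − 0.7 = 8.8 V, so I_R = 8.8/1.5 = 5.87 mA.
Check D_A: its anode-to-cathode voltage is 5.8 − 8.8 = -3 V < 0.7 V, so it is off. The assumption is consistent.

Only D_B conducts; I_R ≈ 5.9 mA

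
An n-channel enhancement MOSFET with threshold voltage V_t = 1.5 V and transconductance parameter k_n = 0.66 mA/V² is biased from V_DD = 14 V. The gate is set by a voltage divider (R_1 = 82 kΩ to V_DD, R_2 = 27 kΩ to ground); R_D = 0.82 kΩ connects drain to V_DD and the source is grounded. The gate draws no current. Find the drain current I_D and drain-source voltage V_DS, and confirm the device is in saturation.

V_G = V_DD·R_2/(R_1+R_2) = 14×27/109 = 3.47 V. With the source grounded, V_GS = V_G = 3.47 V.
Assume saturation: I_D = (k_n/2)(V_GS − V_t)² = (0.66/2)×(3.47 − 1.5)² = 0.33×1.97² = 1.28 mA.
V_DS = V_DD − I_D·R_D = 14 − 1.28×0.82 = 13 V.
Saturation requires V_DS ≥ V_GS − V_t = 1.97 V; 13 ≥ 1.97 ✓.

I_D ≈ 1.3 mA, V_DS ≈ 13 V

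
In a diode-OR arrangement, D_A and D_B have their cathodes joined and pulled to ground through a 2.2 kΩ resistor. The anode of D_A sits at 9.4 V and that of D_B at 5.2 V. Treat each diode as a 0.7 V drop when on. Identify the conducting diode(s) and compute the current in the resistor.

Assume both conduct. Then node N would need to be at both 9.4−0.7 = 8.7 V and 5.2−0.7 = 4.5 V, which is impossible.
Assume only D_A conducts: V_N = 9.4 − 0.7 = 8.7 V, so I_R = 8.7/2.2 = 3.95 mA.
Check D_B: its anode-to-cathode voltage is 5.2 − 8.7 = -3.5 V < 0.7 V, so it is off. The assumption is consistent.

Only D_A conducts; I_R ≈ 4 mA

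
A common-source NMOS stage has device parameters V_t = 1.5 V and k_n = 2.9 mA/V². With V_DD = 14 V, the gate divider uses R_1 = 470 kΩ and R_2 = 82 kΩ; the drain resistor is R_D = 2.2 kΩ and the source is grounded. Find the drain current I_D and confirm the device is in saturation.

V_G = V_DD·R_2/(R_1+R_2) = 14×82/552 = 2.08 V. With the source grounded, V_GS = V_G = 2.08 V.
Assume saturation: I_D = (k_n/2)(V_GS − V_t)² = (2.9/2)×(2.08 − 1.5)² = 1.45×0.58² = 0.487 mA.
V_DS = V_DD − I_D·R_D = 14 − 0.487×2.2 = 12.9 V.
Saturation requires V_DS ≥ V_GS − V_t = 0.58 V; 12.9 ≥ 0.58 ✓.

I_D ≈ 0.49 mA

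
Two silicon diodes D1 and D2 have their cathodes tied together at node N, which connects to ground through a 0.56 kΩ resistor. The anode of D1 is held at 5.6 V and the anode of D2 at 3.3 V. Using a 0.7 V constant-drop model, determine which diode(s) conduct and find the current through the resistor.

Assume both conduct. Then node N would need to be at both 5.6−0.7 = 4.9 V and 3.3−0.7 = 2.6 V, which is impossible.
Assume only D1 conducts: V_N = 5.6 − 0.7 = 4.9 V, so I_R = 4.9/0.56 = 8.75 mA.
Check D2: its anode-to-cathode voltage is 3.3 − 4.9 = -1.6 V < 0.7 V, so it is off. The assumption is consistent.

Only D1 conducts; I_R ≈ 8.7 mA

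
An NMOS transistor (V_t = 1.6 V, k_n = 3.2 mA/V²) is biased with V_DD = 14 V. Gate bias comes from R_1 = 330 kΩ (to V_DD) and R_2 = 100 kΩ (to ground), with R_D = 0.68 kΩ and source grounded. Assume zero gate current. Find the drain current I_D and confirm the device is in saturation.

V_G = V_DD·R_2/(R_1+R_2) = 14×100/430 = 3.26 V. With the source grounded, V_GS = V_G = 3.26 V.
Assume saturation: I_D = (k_n/2)(V_GS − V_t)² = (3.2/2)×(3.26 − 1.6)² = 1.6×1.66² = 4.39 mA.
V_DS = V_DD − I_D·R_D = 14 − 4.39×0.68 = 11 V.
Saturation requires V_DS ≥ V_GS − V_t = 1.66 V; 11 ≥ 1.66 ✓.

I_D ≈ 4.4 mA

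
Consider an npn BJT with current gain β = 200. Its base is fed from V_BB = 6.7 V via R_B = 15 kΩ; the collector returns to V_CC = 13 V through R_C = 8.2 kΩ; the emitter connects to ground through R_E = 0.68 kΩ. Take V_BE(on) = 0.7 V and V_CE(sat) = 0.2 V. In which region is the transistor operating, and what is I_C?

saturation; I_C ≈ 1.4 mA

Assume active: I_B = (6.7 − 0.7)/(15 + 201×0.68) = 0.0396 mA, I_C = β·I_B = 7.91 mA.
Then V_CE = 13 − 7.91×8.2 − 7.95×0.68 = -57.3 V < 0.2 V — the active assumption fails.
Re-solve with V_CE = 0.2 V. KCL at the emitter: V_E/R_E = (V_BB−0.7−V_E)/R_B + (V_CC−0.2−V_E)/R_C, giving V_E = 1.18 V.
I_C = (V_CC − 0.2 − V_E)/R_C = (12.8 − 1.18)/8.2 = 1.42 mA.
Check: I_B = (6 − 1.18)/15 = 0.321 mA, and β·I_B = 64.2 mA > I_C, confirming saturation.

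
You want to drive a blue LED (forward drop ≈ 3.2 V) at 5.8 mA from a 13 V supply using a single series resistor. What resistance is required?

The resistor drops V_S − V_D = 13 − 3.2 = 9.8 V at 5.8 mA.
R = 9.8 V / 5.8 mA = 1.69 kΩ.

R ≈ 1.7 kΩ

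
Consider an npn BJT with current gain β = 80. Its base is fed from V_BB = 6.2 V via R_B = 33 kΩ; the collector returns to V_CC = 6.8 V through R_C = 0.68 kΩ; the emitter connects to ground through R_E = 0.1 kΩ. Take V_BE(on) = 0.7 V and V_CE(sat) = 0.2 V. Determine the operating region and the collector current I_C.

Assume active: I_B = (6.2 − 0.7)/(33 + 81×0.1) = 0.134 mA, I_C = β·I_B = 10.7 mA.
Then V_CE = 6.8 − 10.7×0.68 − 10.8×0.1 = -1.56 V < 0.2 V — the active assumption fails.
Re-solve with V_CE = 0.2 V. KCL at the emitter: V_E/R_E = (V_BB−0.7−V_E)/R_B + (V_CC−0.2−V_E)/R_C, giving V_E = 0.858 V.
I_C = (V_CC − 0.2 − V_E)/R_C = (6.6 − 0.858)/0.68 = 8.44 mA.
Check: I_B = (5.5 − 0.858)/33 = 0.141 mA, and β·I_B = 11.3 mA > I_C, confirming saturation.

saturation; I_C ≈ 8.4 mA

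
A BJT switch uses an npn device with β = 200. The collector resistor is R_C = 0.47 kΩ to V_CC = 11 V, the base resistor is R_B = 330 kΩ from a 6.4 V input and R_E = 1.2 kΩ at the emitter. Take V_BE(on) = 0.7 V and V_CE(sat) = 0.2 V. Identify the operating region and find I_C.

active; I_C ≈ 2 mA

Assume active. Base-emitter loop: I_B = (V_BB − V_BE)/(R_B + (β+1)R_E) = (6.4 − 0.7)/(330 + 201×1.2) = 0.00998 mA.
I_C = β·I_B = 200×0.00998 = 2 mA.
V_CE = V_CC − I_C·R_C − I_E·R_E = 11 − 2×0.47 − 2.01×1.2 = 7.66 V > V_CE(sat), so the active-region assumption holds.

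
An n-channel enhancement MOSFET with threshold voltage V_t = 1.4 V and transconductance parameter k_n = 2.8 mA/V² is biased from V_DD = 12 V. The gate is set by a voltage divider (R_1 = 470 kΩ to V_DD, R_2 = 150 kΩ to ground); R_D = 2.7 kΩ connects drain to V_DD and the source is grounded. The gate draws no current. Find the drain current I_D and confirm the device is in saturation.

I_D ≈ 3.2 mA

V_G = V_DD·R_2/(R_1+R_2) = 12×150/620 = 2.9 V. With the source grounded, V_GS = V_G = 2.9 V.
Assume saturation: I_D = (k_n/2)(V_GS − V_t)² = (2.8/2)×(2.9 − 1.4)² = 1.4×1.5² = 3.16 mA.
V_DS = V_DD − I_D·R_D = 12 − 3.16×2.7 = 3.46 V.
Saturation requires V_DS ≥ V_GS − V_t = 1.5 V; 3.46 ≥ 1.5 ✓.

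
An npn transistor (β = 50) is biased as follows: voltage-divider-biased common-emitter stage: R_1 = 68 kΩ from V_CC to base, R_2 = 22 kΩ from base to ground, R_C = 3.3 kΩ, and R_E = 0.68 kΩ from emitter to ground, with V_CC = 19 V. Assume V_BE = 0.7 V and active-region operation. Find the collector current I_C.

Thevenize the base divider: V_Th = V_CC·R_2/(R_1+R_2) = 19×22/90 = 4.64 V, R_Th = R_1‖R_2 = 16.6 kΩ.
Base-emitter loop: V_Th = I_B·R_Th + V_BE + (β+1)I_B·R_E, so I_B = (4.64 − 0.7) / (16.6 + 51×0.68) = 0.0769 mA.
I_C = β·I_B = 50×0.0769 = 3.84 mA, and I_E = (β+1)I_B = 3.92 mA.
V_CE = V_CC − I_C·R_C − I_E·R_E = 19 − 3.84×3.3 − 3.92×0.68 = 3.65 V.
V_CE = 3.65 V > 0.2 V confirms active-region operation.

I_C ≈ 3.8 mA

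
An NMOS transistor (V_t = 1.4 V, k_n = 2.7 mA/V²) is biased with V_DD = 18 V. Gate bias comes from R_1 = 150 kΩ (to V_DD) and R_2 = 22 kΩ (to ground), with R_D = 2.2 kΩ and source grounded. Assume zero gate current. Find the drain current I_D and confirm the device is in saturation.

V_G = V_DD·R_2/(R_1+R_2) = 18×22/172 = 2.3 V. With the source grounded, V_GS = V_G = 2.3 V.
Assume saturation: I_D = (k_n/2)(V_GS − V_t)² = (2.7/2)×(2.3 − 1.4)² = 1.35×0.902² = 1.1 mA.
V_DS = V_DD − I_D·R_D = 18 − 1.1×2.2 = 15.6 V.
Saturation requires V_DS ≥ V_GS − V_t = 0.902 V; 15.6 ≥ 0.902 ✓.

I_D ≈ 1.1 mA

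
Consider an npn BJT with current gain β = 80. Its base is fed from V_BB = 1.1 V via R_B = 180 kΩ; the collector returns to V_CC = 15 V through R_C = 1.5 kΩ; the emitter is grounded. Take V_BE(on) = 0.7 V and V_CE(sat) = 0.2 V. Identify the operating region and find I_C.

Assume active. Base-emitter loop: I_B = (V_BB − V_BE)/R_B = (1.1 − 0.7)/180 = 0.00222 mA.
I_C = β·I_B = 80×0.00222 = 0.178 mA.
V_CE = V_CC − I_C·R_C = 15 − 0.178×1.5 = 14.7 V > V_CE(sat), so the active-region assumption holds.

active; I_C ≈ 0.18 mA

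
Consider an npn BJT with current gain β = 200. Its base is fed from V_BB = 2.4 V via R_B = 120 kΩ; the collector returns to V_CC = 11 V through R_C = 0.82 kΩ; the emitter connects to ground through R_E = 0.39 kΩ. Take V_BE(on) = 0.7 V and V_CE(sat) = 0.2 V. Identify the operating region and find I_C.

active; I_C ≈ 1.7 mA

Assume active. Base-emitter loop: I_B = (V_BB − V_BE)/(R_B + (β+1)R_E) = (2.4 − 0.7)/(120 + 201×0.39) = 0.00857 mA.
I_C = β·I_B = 200×0.00857 = 1.71 mA.
V_CE = V_CC − I_C·R_C − I_E·R_E = 11 − 1.71×0.82 − 1.72×0.39 = 8.92 V > V_CE(sat), so the active-region assumption holds.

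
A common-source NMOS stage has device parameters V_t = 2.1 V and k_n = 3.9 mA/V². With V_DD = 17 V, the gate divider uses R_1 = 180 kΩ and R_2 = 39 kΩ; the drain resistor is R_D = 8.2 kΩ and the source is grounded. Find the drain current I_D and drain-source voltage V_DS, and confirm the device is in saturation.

V_G = V_DD·R_2/(R_1+R_2) = 17×39/219 = 3.03 V. With the source grounded, V_GS = V_G = 3.03 V.
Assume saturation: I_D = (k_n/2)(V_GS − V_t)² = (3.9/2)×(3.03 − 2.1)² = 1.95×0.927² = 1.68 mA.
V_DS = V_DD − I_D·R_D = 17 − 1.68×8.2 = 3.25 V.
Saturation requires V_DS ≥ V_GS − V_t = 0.927 V; 3.25 ≥ 0.927 ✓.

I_D ≈ 1.7 mA, V_DS ≈ 3.2 V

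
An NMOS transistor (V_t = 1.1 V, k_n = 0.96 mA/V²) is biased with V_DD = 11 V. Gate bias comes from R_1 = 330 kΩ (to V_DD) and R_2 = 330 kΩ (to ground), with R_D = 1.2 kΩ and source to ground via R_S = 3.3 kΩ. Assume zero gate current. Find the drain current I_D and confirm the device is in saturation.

I_D ≈ 0.91 mA

V_G = V_DD·R_2/(R_1+R_2) = 11×330/660 = 5.5 V.
Assume saturation: I_D = (k_n/2)(V_GS − V_t)² with V_GS = V_G − I_D·R_S = 5.5 − 3.3·I_D.
Substituting gives 5.23·I_D² − 14.9·I_D + 9.29 = 0, with roots I_D = 0.915 or 1.94 mA.
The root I_D = 1.94 mA gives V_GS = -0.912 V ≤ V_t, so take I_D = 0.915 mA.
Then V_GS = 2.48 V and V_DS = V_DD − I_D(R_D+R_S) = 11 − 0.915×4.5 = 6.88 V.
Saturation requires V_DS ≥ V_GS − V_t = 1.38 V; 6.88 ≥ 1.38 ✓.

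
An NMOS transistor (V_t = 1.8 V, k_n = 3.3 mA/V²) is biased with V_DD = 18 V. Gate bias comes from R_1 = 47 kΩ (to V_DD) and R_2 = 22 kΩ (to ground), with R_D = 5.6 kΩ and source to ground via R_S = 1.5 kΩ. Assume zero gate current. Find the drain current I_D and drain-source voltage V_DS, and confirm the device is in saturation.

V_G = V_DD·R_2/(R_1+R_2) = 18×22/69 = 5.74 V.
Assume saturation: I_D = (k_n/2)(V_GS − V_t)² with V_GS = V_G − I_D·R_S = 5.74 − 1.5·I_D.
Substituting gives 3.71·I_D² − 20.5·I_D + 25.6 = 0, with roots I_D = 1.91 or 3.61 mA.
The root I_D = 3.61 mA gives V_GS = 0.32 V ≤ V_t, so take I_D = 1.91 mA.
Then V_GS = 2.88 V and V_DS = V_DD − I_D(R_D+R_S) = 18 − 1.91×7.1 = 4.45 V.
Saturation requires V_DS ≥ V_GS − V_t = 1.08 V; 4.45 ≥ 1.08 ✓.

I_D ≈ 1.9 mA, V_DS ≈ 4.4 V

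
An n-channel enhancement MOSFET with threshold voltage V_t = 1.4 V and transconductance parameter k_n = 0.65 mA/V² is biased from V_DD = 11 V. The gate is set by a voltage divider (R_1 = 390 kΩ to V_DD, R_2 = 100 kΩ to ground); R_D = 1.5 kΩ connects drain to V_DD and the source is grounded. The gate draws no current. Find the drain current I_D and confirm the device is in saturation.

I_D ≈ 0.23 mA

V_G = V_DD·R_2/(R_1+R_2) = 11×100/490 = 2.24 V. With the source grounded, V_GS = V_G = 2.24 V.
Assume saturation: I_D = (k_n/2)(V_GS − V_t)² = (0.65/2)×(2.24 − 1.4)² = 0.325×0.845² = 0.232 mA.
V_DS = V_DD − I_D·R_D = 11 − 0.232×1.5 = 10.7 V.
Saturation requires V_DS ≥ V_GS − V_t = 0.845 V; 10.7 ≥ 0.845 ✓.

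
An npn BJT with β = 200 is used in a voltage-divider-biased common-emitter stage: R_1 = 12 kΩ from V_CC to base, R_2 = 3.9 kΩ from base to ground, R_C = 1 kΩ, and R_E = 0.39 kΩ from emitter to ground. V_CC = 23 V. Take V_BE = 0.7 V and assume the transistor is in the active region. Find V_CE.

Thevenize the base divider: V_Th = V_CC·R_2/(R_1+R_2) = 23×3.9/15.9 = 5.64 V, R_Th = R_1‖R_2 = 2.94 kΩ.
Base-emitter loop: V_Th = I_B·R_Th + V_BE + (β+1)I_B·R_E, so I_B = (5.64 − 0.7) / (2.94 + 201×0.39) = 0.0608 mA.
I_C = β·I_B = 200×0.0608 = 12.2 mA, and I_E = (β+1)I_B = 12.2 mA.
V_CE = V_CC − I_C·R_C − I_E·R_E = 23 − 12.2×1 − 12.2×0.39 = 6.09 V.
V_CE = 6.09 V > 0.2 V confirms active-region operation.

V_CE ≈ 6.1 V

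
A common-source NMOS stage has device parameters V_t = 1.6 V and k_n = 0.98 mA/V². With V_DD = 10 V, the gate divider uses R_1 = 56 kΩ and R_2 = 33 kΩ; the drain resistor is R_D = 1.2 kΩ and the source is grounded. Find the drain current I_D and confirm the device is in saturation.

V_G = V_DD·R_2/(R_1+R_2) = 10×33/89 = 3.71 V. With the source grounded, V_GS = V_G = 3.71 V.
Assume saturation: I_D = (k_n/2)(V_GS − V_t)² = (0.98/2)×(3.71 − 1.6)² = 0.49×2.11² = 2.18 mA.
V_DS = V_DD − I_D·R_D = 10 − 2.18×1.2 = 7.39 V.
Saturation requires V_DS ≥ V_GS − V_t = 2.11 V; 7.39 ≥ 2.11 ✓.

I_D ≈ 2.2 mA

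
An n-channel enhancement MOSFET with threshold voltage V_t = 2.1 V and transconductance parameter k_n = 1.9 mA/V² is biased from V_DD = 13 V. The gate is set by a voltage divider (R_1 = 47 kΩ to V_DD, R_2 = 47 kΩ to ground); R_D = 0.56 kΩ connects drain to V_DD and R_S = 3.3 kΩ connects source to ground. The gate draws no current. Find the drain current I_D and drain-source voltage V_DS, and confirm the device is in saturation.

V_G = V_DD·R_2/(R_1+R_2) = 13×47/94 = 6.5 V.
Assume saturation: I_D = (k_n/2)(V_GS − V_t)² with V_GS = V_G − I_D·R_S = 6.5 − 3.3·I_D.
Substituting gives 10.3·I_D² − 28.6·I_D + 18.4 = 0, with roots I_D = 1.02 or 1.74 mA.
The root I_D = 1.74 mA gives V_GS = 0.745 V ≤ V_t, so take I_D = 1.02 mA.
Then V_GS = 3.14 V and V_DS = V_DD − I_D(R_D+R_S) = 13 − 1.02×3.86 = 9.07 V.
Saturation requires V_DS ≥ V_GS − V_t = 1.04 V; 9.07 ≥ 1.04 ✓.

I_D ≈ 1 mA, V_DS ≈ 9.1 V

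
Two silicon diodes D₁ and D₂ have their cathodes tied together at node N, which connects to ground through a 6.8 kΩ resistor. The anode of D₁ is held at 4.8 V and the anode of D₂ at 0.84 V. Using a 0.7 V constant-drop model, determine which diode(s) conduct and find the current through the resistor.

Only D₁ conducts; I_R ≈ 0.6 mA

Assume both conduct. Then node N would need to be at both 4.8−0.7 = 4.1 V and 0.84−0.7 = 0.14 V, which is impossible.
Assume only D₁ conducts: V_N = 4.8 − 0.7 = 4.1 V, so I_R = 4.1/6.8 = 0.603 mA.
Check D₂: its anode-to-cathode voltage is 0.84 − 4.1 = -3.26 V < 0.7 V, so it is off. The assumption is consistent.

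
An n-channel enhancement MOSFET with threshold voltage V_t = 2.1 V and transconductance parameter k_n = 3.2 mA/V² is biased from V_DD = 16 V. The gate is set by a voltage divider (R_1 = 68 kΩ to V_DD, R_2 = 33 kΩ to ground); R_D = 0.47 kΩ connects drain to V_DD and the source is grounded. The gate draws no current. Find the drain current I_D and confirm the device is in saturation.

V_G = V_DD·R_2/(R_1+R_2) = 16×33/101 = 5.23 V. With the source grounded, V_GS = V_G = 5.23 V.
Assume saturation: I_D = (k_n/2)(V_GS − V_t)² = (3.2/2)×(5.23 − 2.1)² = 1.6×3.13² = 15.7 mA.
V_DS = V_DD − I_D·R_D = 16 − 15.7×0.47 = 8.64 V.
Saturation requires V_DS ≥ V_GS − V_t = 3.13 V; 8.64 ≥ 3.13 ✓.

I_D ≈ 16 mA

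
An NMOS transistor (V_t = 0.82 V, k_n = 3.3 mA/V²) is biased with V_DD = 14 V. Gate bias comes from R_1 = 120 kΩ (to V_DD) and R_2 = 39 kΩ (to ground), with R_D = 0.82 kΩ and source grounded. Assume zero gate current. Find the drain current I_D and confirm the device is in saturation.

V_G = V_DD·R_2/(R_1+R_2) = 14×39/159 = 3.43 V. With the source grounded, V_GS = V_G = 3.43 V.
Assume saturation: I_D = (k_n/2)(V_GS − V_t)² = (3.3/2)×(3.43 − 0.82)² = 1.65×2.61² = 11.3 mA.
V_DS = V_DD − I_D·R_D = 14 − 11.3×0.82 = 4.76 V.
Saturation requires V_DS ≥ V_GS − V_t = 2.61 V; 4.76 ≥ 2.61 ✓.

I_D ≈ 11 mA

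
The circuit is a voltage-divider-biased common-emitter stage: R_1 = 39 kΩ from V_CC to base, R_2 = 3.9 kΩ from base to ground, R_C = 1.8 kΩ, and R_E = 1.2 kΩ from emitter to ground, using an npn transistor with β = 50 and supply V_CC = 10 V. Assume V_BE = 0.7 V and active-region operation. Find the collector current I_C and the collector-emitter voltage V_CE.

I_C ≈ 0.16 mA, V_CE ≈ 9.5 V

Thevenize the base divider: V_Th = V_CC·R_2/(R_1+R_2) = 10×3.9/42.9 = 0.909 V, R_Th = R_1‖R_2 = 3.55 kΩ.
Base-emitter loop: V_Th = I_B·R_Th + V_BE + (β+1)I_B·R_E, so I_B = (0.909 − 0.7) / (3.55 + 51×1.2) = 0.00323 mA.
I_C = β·I_B = 50×0.00323 = 0.161 mA, and I_E = (β+1)I_B = 0.165 mA.
V_CE = V_CC − I_C·R_C − I_E·R_E = 10 − 0.161×1.8 − 0.165×1.2 = 9.51 V.
V_CE = 9.51 V > 0.2 V confirms active-region operation.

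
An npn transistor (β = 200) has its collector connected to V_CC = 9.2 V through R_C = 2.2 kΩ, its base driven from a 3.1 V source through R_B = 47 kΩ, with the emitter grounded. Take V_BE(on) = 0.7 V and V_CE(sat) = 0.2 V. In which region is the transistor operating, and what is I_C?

saturation; I_C ≈ 4.1 mA

Assume active: I_B = (3.1 − 0.7)/47 = 0.0511 mA, giving I_C = β·I_B = 10.2 mA.
But then V_CE = 9.2 − 10.2×2.2 = -13.3 V < V_CE(sat) = 0.2 V — impossible in the active region.
So the transistor is saturated. With V_CE = 0.2 V, I_C = (V_CC − 0.2)/R_C = 9/2.2 = 4.09 mA.
Check: β·I_B = 10.2 mA > I_C = 4.09 mA, confirming saturation.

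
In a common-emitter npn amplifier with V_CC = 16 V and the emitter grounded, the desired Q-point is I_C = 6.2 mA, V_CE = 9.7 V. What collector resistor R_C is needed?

Collector loop: V_CC = I_C·R_C + V_CE.
R_C = (V_CC − V_CE)/I_C = (16 − 9.7)/6.2 = 1.02 kΩ.

R_C ≈ 1 kΩ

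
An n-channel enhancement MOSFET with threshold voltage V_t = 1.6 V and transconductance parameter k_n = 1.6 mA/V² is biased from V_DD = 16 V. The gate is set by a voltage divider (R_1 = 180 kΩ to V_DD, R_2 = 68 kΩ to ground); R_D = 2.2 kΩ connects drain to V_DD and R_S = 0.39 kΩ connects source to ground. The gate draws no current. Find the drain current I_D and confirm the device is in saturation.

V_G = V_DD·R_2/(R_1+R_2) = 16×68/248 = 4.39 V.
Assume saturation: I_D = (k_n/2)(V_GS − V_t)² with V_GS = V_G − I_D·R_S = 4.39 − 0.39·I_D.
Substituting gives 0.122·I_D² − 2.74·I_D + 6.21 = 0, with roots I_D = 2.56 or 20 mA.
The root I_D = 20 mA gives V_GS = -3.39 V ≤ V_t, so take I_D = 2.56 mA.
Then V_GS = 3.39 V and V_DS = V_DD − I_D(R_D+R_S) = 16 − 2.56×2.59 = 9.37 V.
Saturation requires V_DS ≥ V_GS − V_t = 1.79 V; 9.37 ≥ 1.79 ✓.

I_D ≈ 2.6 mA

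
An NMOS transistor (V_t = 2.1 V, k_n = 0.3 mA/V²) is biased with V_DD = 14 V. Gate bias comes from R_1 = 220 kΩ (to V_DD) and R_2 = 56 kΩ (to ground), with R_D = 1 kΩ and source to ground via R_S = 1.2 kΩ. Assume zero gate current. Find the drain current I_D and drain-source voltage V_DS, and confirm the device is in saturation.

I_D ≈ 0.066 mA, V_DS ≈ 14 V

V_G = V_DD·R_2/(R_1+R_2) = 14×56/276 = 2.84 V.
Assume saturation: I_D = (k_n/2)(V_GS − V_t)² with V_GS = V_G − I_D·R_S = 2.84 − 1.2·I_D.
Substituting gives 0.216·I_D² − 1.27·I_D + 0.0823 = 0, with roots I_D = 0.0657 or 5.8 mA.
The root I_D = 5.8 mA gives V_GS = -4.12 V ≤ V_t, so take I_D = 0.0657 mA.
Then V_GS = 2.76 V and V_DS = V_DD − I_D(R_D+R_S) = 14 − 0.0657×2.2 = 13.9 V.
Saturation requires V_DS ≥ V_GS − V_t = 0.662 V; 13.9 ≥ 0.662 ✓.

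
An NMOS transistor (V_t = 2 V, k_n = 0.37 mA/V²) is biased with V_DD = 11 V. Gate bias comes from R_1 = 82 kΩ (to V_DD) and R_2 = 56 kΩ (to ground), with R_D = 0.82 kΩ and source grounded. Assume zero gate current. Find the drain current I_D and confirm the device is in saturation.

V_G = V_DD·R_2/(R_1+R_2) = 11×56/138 = 4.46 V. With the source grounded, V_GS = V_G = 4.46 V.
Assume saturation: I_D = (k_n/2)(V_GS − V_t)² = (0.37/2)×(4.46 − 2)² = 0.185×2.46² = 1.12 mA.
V_DS = V_DD − I_D·R_D = 11 − 1.12×0.82 = 10.1 V.
Saturation requires V_DS ≥ V_GS − V_t = 2.46 V; 10.1 ≥ 2.46 ✓.

I_D ≈ 1.1 mA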